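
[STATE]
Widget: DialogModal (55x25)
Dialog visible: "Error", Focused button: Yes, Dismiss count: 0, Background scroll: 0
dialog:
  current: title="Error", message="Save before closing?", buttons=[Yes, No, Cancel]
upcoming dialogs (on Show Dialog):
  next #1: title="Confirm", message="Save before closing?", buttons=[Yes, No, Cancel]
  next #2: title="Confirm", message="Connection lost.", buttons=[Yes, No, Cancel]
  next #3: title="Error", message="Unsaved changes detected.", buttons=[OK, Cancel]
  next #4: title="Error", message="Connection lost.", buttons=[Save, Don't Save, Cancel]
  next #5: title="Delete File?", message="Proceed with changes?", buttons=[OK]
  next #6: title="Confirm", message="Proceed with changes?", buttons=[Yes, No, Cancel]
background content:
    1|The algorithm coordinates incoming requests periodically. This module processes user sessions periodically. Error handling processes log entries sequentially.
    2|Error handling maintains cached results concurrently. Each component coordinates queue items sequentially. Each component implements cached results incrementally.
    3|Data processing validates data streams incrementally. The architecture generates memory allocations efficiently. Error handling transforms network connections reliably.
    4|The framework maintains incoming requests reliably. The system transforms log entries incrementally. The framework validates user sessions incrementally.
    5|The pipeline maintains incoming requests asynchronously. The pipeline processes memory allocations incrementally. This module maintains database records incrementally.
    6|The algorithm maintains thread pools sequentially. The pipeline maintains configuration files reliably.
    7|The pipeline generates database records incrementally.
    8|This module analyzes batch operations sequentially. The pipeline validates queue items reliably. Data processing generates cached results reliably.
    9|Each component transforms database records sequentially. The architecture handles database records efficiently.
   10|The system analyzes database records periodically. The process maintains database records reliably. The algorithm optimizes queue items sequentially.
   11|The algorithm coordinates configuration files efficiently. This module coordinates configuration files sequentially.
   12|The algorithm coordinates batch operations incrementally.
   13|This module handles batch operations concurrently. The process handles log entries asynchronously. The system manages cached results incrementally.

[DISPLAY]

The algorithm coordinates incoming requests periodicall
Error handling maintains cached results concurrently. E
Data processing validates data streams incrementally. T
The framework maintains incoming requests reliably. The
The pipeline maintains incoming requests asynchronously
The algorithm maintains thread pools sequentially. The 
The pipeline generates database records incrementally. 
This module analyzes batch operations sequentially. The
Each component transforms database records sequentially
The system analyzes database records periodically. The 
The algorithm c┌──────────────────────┐ files efficient
The algorithm c│        Error         │ons incrementall
This module han│ Save before closing? │ncurrently. The 
               │ [Yes]  No   Cancel   │                
               └──────────────────────┘                
                                                       
                                                       
                                                       
                                                       
                                                       
                                                       
                                                       
                                                       
                                                       
                                                       


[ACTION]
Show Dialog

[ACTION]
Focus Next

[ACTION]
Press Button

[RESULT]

The algorithm coordinates incoming requests periodicall
Error handling maintains cached results concurrently. E
Data processing validates data streams incrementally. T
The framework maintains incoming requests reliably. The
The pipeline maintains incoming requests asynchronously
The algorithm maintains thread pools sequentially. The 
The pipeline generates database records incrementally. 
This module analyzes batch operations sequentially. The
Each component transforms database records sequentially
The system analyzes database records periodically. The 
The algorithm coordinates configuration files efficient
The algorithm coordinates batch operations incrementall
This module handles batch operations concurrently. The 
                                                       
                                                       
                                                       
                                                       
                                                       
                                                       
                                                       
                                                       
                                                       
                                                       
                                                       
                                                       


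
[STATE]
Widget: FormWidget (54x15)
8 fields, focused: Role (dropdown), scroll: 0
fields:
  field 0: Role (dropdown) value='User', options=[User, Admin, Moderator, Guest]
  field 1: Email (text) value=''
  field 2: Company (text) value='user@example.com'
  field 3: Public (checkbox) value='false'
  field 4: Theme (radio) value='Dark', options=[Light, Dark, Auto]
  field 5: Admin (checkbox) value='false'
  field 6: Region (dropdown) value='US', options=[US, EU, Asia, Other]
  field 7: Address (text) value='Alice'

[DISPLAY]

> Role:       [User                                 ▼]
  Email:      [                                      ]
  Company:    [user@example.com                      ]
  Public:     [ ]                                     
  Theme:      ( ) Light  (●) Dark  ( ) Auto           
  Admin:      [ ]                                     
  Region:     [US                                   ▼]
  Address:    [Alice                                 ]
                                                      
                                                      
                                                      
                                                      
                                                      
                                                      
                                                      


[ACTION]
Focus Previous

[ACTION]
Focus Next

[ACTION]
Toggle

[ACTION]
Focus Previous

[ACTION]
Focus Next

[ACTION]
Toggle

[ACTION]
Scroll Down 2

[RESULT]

  Company:    [user@example.com                      ]
  Public:     [ ]                                     
  Theme:      ( ) Light  (●) Dark  ( ) Auto           
  Admin:      [ ]                                     
  Region:     [US                                   ▼]
  Address:    [Alice                                 ]
                                                      
                                                      
                                                      
                                                      
                                                      
                                                      
                                                      
                                                      
                                                      


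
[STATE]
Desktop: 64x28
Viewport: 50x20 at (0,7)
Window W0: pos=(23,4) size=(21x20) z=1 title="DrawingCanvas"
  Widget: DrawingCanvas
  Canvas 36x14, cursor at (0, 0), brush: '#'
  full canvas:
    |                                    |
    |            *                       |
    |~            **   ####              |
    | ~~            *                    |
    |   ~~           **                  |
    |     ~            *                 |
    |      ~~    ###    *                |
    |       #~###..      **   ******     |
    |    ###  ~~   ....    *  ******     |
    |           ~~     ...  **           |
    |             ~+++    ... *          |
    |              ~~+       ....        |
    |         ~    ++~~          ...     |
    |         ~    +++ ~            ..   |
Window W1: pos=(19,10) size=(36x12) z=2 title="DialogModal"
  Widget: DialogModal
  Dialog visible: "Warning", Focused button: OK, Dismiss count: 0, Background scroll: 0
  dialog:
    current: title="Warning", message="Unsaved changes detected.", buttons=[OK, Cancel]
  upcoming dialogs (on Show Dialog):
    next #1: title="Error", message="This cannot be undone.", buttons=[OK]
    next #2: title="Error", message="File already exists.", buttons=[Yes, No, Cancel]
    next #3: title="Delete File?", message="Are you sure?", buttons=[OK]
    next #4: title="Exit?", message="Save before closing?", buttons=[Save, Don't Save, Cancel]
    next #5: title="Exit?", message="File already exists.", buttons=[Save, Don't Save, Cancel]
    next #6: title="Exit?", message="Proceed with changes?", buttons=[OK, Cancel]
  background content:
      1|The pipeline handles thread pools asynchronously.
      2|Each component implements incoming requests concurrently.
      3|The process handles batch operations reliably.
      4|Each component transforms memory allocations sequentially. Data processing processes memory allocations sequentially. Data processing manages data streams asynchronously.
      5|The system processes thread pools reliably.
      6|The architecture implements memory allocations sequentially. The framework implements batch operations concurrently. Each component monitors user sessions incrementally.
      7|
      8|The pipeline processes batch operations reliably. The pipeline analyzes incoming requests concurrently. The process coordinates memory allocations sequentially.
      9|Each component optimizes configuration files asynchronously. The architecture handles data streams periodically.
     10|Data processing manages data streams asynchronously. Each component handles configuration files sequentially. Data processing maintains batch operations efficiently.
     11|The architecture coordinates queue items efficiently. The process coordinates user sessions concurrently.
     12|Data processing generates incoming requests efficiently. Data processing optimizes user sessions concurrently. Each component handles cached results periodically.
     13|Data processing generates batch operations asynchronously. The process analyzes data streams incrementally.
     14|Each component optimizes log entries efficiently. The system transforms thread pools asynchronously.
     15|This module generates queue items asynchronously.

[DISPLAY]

                       ┃+                  ┃      
                       ┃            *      ┃      
                       ┃~            **   #┃      
                   ┏━━━━━━━━━━━━━━━━━━━━━━━━━━━━━━
                   ┃ DialogModal                  
                   ┠──────────────────────────────
                   ┃The pipeline handles thread po
                   ┃Ea┌───────────────────────────
                   ┃Th│          Warning          
                   ┃Ea│ Unsaved changes detected. 
                   ┃Th│       [OK]  Cancel        
                   ┃Th└───────────────────────────
                   ┃                              
                   ┃The pipeline processes batch o
                   ┗━━━━━━━━━━━━━━━━━━━━━━━━━━━━━━
                       ┃                   ┃      
                       ┗━━━━━━━━━━━━━━━━━━━┛      
                                                  
                                                  
                                                  


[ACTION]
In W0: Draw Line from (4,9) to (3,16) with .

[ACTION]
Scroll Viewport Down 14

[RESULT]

                       ┃            *      ┃      
                       ┃~            **   #┃      
                   ┏━━━━━━━━━━━━━━━━━━━━━━━━━━━━━━
                   ┃ DialogModal                  
                   ┠──────────────────────────────
                   ┃The pipeline handles thread po
                   ┃Ea┌───────────────────────────
                   ┃Th│          Warning          
                   ┃Ea│ Unsaved changes detected. 
                   ┃Th│       [OK]  Cancel        
                   ┃Th└───────────────────────────
                   ┃                              
                   ┃The pipeline processes batch o
                   ┗━━━━━━━━━━━━━━━━━━━━━━━━━━━━━━
                       ┃                   ┃      
                       ┗━━━━━━━━━━━━━━━━━━━┛      
                                                  
                                                  
                                                  
                                                  


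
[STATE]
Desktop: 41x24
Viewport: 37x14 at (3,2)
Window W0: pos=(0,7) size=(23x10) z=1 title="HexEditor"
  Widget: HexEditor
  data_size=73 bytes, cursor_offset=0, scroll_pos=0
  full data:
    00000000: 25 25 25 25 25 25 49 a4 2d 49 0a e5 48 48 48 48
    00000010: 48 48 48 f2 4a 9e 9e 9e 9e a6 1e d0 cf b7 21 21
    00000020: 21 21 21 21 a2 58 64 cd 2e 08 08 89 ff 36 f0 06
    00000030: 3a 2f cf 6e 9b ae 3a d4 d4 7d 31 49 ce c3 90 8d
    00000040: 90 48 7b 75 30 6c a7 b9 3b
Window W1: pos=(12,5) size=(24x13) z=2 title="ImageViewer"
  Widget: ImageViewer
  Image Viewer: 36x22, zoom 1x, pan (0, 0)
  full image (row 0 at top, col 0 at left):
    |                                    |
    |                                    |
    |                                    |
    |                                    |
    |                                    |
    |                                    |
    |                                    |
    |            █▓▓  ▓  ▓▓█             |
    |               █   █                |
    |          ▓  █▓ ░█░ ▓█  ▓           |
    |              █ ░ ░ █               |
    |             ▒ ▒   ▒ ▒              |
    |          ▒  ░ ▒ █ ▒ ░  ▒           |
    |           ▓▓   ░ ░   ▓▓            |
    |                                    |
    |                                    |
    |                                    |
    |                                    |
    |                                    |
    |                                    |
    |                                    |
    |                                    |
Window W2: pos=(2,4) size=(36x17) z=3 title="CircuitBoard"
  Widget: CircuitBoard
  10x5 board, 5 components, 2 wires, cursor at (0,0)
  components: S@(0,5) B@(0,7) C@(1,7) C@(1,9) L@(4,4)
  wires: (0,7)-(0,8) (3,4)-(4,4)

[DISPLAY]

                                     
                                     
━━━━━━━━━━━━━━━━━━━━━━━━━━━━━━━━━━┓  
 CircuitBoard                     ┃  
──────────────────────────────────┨  
   0 1 2 3 4 5 6 7 8 9            ┃  
0  [.]                  S       B ┃  
                                  ┃  
1                               C ┃  
                                  ┃  
2                                 ┃  
                                  ┃  
3                   ·             ┃  
                    │             ┃  


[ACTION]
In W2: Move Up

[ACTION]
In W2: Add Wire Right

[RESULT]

                                     
                                     
━━━━━━━━━━━━━━━━━━━━━━━━━━━━━━━━━━┓  
 CircuitBoard                     ┃  
──────────────────────────────────┨  
   0 1 2 3 4 5 6 7 8 9            ┃  
0  [.]─ ·               S       B ┃  
                                  ┃  
1                               C ┃  
                                  ┃  
2                                 ┃  
                                  ┃  
3                   ·             ┃  
                    │             ┃  


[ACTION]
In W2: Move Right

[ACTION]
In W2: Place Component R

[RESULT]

                                     
                                     
━━━━━━━━━━━━━━━━━━━━━━━━━━━━━━━━━━┓  
 CircuitBoard                     ┃  
──────────────────────────────────┨  
   0 1 2 3 4 5 6 7 8 9            ┃  
0   · ─[R]              S       B ┃  
                                  ┃  
1                               C ┃  
                                  ┃  
2                                 ┃  
                                  ┃  
3                   ·             ┃  
                    │             ┃  


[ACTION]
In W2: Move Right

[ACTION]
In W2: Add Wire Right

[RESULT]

                                     
                                     
━━━━━━━━━━━━━━━━━━━━━━━━━━━━━━━━━━┓  
 CircuitBoard                     ┃  
──────────────────────────────────┨  
   0 1 2 3 4 5 6 7 8 9            ┃  
0   · ─ R  [.]─ ·       S       B ┃  
                                  ┃  
1                               C ┃  
                                  ┃  
2                                 ┃  
                                  ┃  
3                   ·             ┃  
                    │             ┃  


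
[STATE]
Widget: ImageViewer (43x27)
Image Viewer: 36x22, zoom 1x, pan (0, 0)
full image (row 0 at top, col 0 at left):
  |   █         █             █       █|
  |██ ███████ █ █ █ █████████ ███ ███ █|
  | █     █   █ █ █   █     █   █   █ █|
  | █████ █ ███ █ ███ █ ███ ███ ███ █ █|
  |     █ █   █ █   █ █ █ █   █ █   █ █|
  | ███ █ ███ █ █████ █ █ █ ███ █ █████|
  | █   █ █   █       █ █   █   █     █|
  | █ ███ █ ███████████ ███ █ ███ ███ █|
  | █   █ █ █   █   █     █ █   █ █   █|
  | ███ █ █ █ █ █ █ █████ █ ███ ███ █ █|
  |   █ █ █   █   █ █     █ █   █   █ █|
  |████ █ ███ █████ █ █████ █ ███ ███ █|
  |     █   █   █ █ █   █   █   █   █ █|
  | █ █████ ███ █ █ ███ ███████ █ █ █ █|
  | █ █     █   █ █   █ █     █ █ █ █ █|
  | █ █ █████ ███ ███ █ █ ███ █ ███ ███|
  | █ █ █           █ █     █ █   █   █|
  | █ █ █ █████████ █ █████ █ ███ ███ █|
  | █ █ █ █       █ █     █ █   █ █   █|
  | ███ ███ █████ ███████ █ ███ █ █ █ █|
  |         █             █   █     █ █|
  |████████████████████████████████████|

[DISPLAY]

   █         █             █       █       
██ ███████ █ █ █ █████████ ███ ███ █       
 █     █   █ █ █   █     █   █   █ █       
 █████ █ ███ █ ███ █ ███ ███ ███ █ █       
     █ █   █ █   █ █ █ █   █ █   █ █       
 ███ █ ███ █ █████ █ █ █ ███ █ █████       
 █   █ █   █       █ █   █   █     █       
 █ ███ █ ███████████ ███ █ ███ ███ █       
 █   █ █ █   █   █     █ █   █ █   █       
 ███ █ █ █ █ █ █ █████ █ ███ ███ █ █       
   █ █ █   █   █ █     █ █   █   █ █       
████ █ ███ █████ █ █████ █ ███ ███ █       
     █   █   █ █ █   █   █   █   █ █       
 █ █████ ███ █ █ ███ ███████ █ █ █ █       
 █ █     █   █ █   █ █     █ █ █ █ █       
 █ █ █████ ███ ███ █ █ ███ █ ███ ███       
 █ █ █           █ █     █ █   █   █       
 █ █ █ █████████ █ █████ █ ███ ███ █       
 █ █ █ █       █ █     █ █   █ █   █       
 ███ ███ █████ ███████ █ ███ █ █ █ █       
         █             █   █     █ █       
████████████████████████████████████       
                                           
                                           
                                           
                                           
                                           


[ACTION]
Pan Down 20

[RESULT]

         █             █   █     █ █       
████████████████████████████████████       
                                           
                                           
                                           
                                           
                                           
                                           
                                           
                                           
                                           
                                           
                                           
                                           
                                           
                                           
                                           
                                           
                                           
                                           
                                           
                                           
                                           
                                           
                                           
                                           
                                           


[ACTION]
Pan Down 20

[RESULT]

                                           
                                           
                                           
                                           
                                           
                                           
                                           
                                           
                                           
                                           
                                           
                                           
                                           
                                           
                                           
                                           
                                           
                                           
                                           
                                           
                                           
                                           
                                           
                                           
                                           
                                           
                                           


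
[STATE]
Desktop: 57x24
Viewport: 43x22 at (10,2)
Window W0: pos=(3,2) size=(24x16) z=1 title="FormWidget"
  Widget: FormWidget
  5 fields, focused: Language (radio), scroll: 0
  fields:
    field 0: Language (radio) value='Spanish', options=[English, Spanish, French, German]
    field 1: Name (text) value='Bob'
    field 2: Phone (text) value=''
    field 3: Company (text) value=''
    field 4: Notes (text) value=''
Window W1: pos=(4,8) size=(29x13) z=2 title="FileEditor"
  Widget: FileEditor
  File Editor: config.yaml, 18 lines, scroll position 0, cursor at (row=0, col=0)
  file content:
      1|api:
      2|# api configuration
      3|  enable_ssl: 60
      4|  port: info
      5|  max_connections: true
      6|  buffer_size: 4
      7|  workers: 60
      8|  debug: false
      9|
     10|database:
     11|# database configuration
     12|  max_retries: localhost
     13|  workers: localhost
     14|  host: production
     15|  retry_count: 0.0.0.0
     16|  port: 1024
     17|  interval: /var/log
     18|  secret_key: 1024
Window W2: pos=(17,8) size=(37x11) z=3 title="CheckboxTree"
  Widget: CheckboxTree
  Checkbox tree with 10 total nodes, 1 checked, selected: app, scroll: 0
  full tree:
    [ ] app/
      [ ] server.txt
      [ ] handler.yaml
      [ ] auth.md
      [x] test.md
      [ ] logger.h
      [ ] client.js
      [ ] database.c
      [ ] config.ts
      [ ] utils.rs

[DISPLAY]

━━━━━━━━━━━━━━━━┓                          
idget           ┃                          
────────────────┨                          
uage:   ( ) Engl┃                          
:       [Bob   ]┃                          
e:      [      ]┃                          
━━━━━━━┏━━━━━━━━━━━━━━━━━━━━━━━━━━━━━━━━━━━
Editor ┃ CheckboxTree                      
───────┠───────────────────────────────────
       ┃>[-] app/                          
 config┃   [ ] server.txt                  
ble_ssl┃   [ ] handler.yaml                
t: info┃   [ ] auth.md                     
_connec┃   [x] test.md                     
fer_siz┃   [ ] logger.h                    
kers: 6┃   [ ] client.js                   
ug: fal┗━━━━━━━━━━━━━━━━━━━━━━━━━━━━━━━━━━━
                     ▼┃                    
━━━━━━━━━━━━━━━━━━━━━━┛                    
                                           
                                           
                                           


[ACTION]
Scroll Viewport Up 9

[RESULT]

                                           
                                           
━━━━━━━━━━━━━━━━┓                          
idget           ┃                          
────────────────┨                          
uage:   ( ) Engl┃                          
:       [Bob   ]┃                          
e:      [      ]┃                          
━━━━━━━┏━━━━━━━━━━━━━━━━━━━━━━━━━━━━━━━━━━━
Editor ┃ CheckboxTree                      
───────┠───────────────────────────────────
       ┃>[-] app/                          
 config┃   [ ] server.txt                  
ble_ssl┃   [ ] handler.yaml                
t: info┃   [ ] auth.md                     
_connec┃   [x] test.md                     
fer_siz┃   [ ] logger.h                    
kers: 6┃   [ ] client.js                   
ug: fal┗━━━━━━━━━━━━━━━━━━━━━━━━━━━━━━━━━━━
                     ▼┃                    
━━━━━━━━━━━━━━━━━━━━━━┛                    
                                           


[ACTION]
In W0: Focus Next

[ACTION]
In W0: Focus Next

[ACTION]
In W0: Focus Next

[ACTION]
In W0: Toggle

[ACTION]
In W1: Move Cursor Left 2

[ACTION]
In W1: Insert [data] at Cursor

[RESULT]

                                           
                                           
━━━━━━━━━━━━━━━━┓                          
idget           ┃                          
────────────────┨                          
uage:   ( ) Engl┃                          
:       [Bob   ]┃                          
e:      [      ]┃                          
━━━━━━━┏━━━━━━━━━━━━━━━━━━━━━━━━━━━━━━━━━━━
Editor ┃ CheckboxTree                      
───────┠───────────────────────────────────
pi:    ┃>[-] app/                          
 config┃   [ ] server.txt                  
ble_ssl┃   [ ] handler.yaml                
t: info┃   [ ] auth.md                     
_connec┃   [x] test.md                     
fer_siz┃   [ ] logger.h                    
kers: 6┃   [ ] client.js                   
ug: fal┗━━━━━━━━━━━━━━━━━━━━━━━━━━━━━━━━━━━
                     ▼┃                    
━━━━━━━━━━━━━━━━━━━━━━┛                    
                                           


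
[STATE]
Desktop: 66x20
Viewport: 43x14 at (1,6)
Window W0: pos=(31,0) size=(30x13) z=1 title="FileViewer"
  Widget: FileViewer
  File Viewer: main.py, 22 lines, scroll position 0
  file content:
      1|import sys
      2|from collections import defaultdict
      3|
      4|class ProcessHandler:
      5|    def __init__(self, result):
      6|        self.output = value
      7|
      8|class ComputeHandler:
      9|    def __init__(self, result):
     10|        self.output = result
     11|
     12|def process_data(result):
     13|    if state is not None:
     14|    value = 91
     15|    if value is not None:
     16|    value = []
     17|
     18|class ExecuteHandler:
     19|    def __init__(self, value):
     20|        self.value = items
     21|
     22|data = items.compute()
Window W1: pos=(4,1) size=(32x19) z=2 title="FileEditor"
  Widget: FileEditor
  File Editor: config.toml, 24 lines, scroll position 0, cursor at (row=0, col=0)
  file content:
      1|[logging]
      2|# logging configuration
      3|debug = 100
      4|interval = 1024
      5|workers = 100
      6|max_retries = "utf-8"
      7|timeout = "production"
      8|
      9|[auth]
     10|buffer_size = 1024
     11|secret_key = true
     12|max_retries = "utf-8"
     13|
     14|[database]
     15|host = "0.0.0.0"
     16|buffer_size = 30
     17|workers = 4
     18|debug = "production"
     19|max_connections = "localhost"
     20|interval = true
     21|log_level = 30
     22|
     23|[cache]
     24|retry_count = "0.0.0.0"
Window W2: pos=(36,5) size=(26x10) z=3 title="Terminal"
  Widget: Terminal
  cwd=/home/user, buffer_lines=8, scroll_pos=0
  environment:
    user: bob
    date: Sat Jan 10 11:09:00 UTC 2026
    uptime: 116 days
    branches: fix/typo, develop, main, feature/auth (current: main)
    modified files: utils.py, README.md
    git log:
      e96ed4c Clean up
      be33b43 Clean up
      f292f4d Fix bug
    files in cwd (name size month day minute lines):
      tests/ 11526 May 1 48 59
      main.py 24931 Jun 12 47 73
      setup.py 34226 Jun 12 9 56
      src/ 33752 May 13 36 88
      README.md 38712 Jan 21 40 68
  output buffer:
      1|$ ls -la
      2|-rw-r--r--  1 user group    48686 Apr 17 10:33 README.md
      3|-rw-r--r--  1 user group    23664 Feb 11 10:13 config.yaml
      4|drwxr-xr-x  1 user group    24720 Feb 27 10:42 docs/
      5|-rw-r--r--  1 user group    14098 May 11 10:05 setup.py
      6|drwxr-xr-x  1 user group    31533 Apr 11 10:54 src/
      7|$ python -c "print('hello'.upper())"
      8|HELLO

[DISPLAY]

   ┃debug = 100                  ░┃┃ Termin
   ┃interval = 1024              ░┃┠───────
   ┃workers = 100                ░┃┃$ ls -l
   ┃max_retries = "utf-8"        ░┃┃-rw-r--
   ┃timeout = "production"       ░┃┃-rw-r--
   ┃                             ░┃┃drwxr-x
   ┃[auth]                       ░┃┃-rw-r--
   ┃buffer_size = 1024           ░┃┃drwxr-x
   ┃secret_key = true            ░┃┗━━━━━━━
   ┃max_retries = "utf-8"        ░┃        
   ┃                             ░┃        
   ┃[database]                   ░┃        
   ┃host = "0.0.0.0"             ▼┃        
   ┗━━━━━━━━━━━━━━━━━━━━━━━━━━━━━━┛        


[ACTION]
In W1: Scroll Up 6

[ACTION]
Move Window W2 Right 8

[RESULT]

   ┃debug = 100                  ░┃s Pr┃ Te
   ┃interval = 1024              ░┃def ┠───
   ┃workers = 100                ░┃    ┃$ l
   ┃max_retries = "utf-8"        ░┃    ┃-rw
   ┃timeout = "production"       ░┃s Co┃-rw
   ┃                             ░┃def ┃drw
   ┃[auth]                       ░┃━━━━┃-rw
   ┃buffer_size = 1024           ░┃    ┃drw
   ┃secret_key = true            ░┃    ┗━━━
   ┃max_retries = "utf-8"        ░┃        
   ┃                             ░┃        
   ┃[database]                   ░┃        
   ┃host = "0.0.0.0"             ▼┃        
   ┗━━━━━━━━━━━━━━━━━━━━━━━━━━━━━━┛        


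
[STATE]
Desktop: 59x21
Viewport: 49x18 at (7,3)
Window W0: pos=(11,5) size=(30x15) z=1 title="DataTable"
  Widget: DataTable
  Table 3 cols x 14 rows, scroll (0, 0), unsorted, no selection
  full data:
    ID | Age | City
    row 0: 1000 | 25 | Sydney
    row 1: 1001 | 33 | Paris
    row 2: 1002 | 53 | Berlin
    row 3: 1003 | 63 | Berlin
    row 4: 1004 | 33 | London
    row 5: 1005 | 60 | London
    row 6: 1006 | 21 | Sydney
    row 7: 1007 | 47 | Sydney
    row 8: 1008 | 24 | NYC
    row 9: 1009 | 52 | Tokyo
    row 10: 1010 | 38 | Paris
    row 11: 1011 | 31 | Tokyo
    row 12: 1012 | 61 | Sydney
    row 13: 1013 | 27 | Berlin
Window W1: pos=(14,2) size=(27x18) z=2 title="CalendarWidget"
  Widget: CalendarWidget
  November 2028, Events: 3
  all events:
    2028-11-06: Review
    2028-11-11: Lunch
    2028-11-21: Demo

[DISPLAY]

       ┃ CalendarWidget          ┃               
       ┠─────────────────────────┨               
    ┏━━┃      November 2028      ┃               
    ┃ D┃Mo Tu We Th Fr Sa Su     ┃               
    ┠──┃       1  2  3  4  5     ┃               
    ┃ID┃ 6*  7  8  9 10 11* 12   ┃               
    ┃──┃13 14 15 16 17 18 19     ┃               
    ┃10┃20 21* 22 23 24 25 26    ┃               
    ┃10┃27 28 29 30              ┃               
    ┃10┃                         ┃               
    ┃10┃                         ┃               
    ┃10┃                         ┃               
    ┃10┃                         ┃               
    ┃10┃                         ┃               
    ┃10┃                         ┃               
    ┃10┃                         ┃               
    ┗━━┗━━━━━━━━━━━━━━━━━━━━━━━━━┛               
                                                 


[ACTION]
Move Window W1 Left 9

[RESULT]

CalendarWidget          ┃                        
────────────────────────┨                        
     November 2028      ┃━━━━━━━━┓               
o Tu We Th Fr Sa Su     ┃        ┃               
      1  2  3  4  5     ┃────────┨               
6*  7  8  9 10 11* 12   ┃        ┃               
3 14 15 16 17 18 19     ┃        ┃               
0 21* 22 23 24 25 26    ┃        ┃               
7 28 29 30              ┃        ┃               
                        ┃        ┃               
                        ┃        ┃               
                        ┃        ┃               
                        ┃        ┃               
                        ┃        ┃               
                        ┃        ┃               
                        ┃        ┃               
━━━━━━━━━━━━━━━━━━━━━━━━┛━━━━━━━━┛               
                                                 


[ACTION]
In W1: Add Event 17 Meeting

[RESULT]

CalendarWidget          ┃                        
────────────────────────┨                        
     November 2028      ┃━━━━━━━━┓               
o Tu We Th Fr Sa Su     ┃        ┃               
      1  2  3  4  5     ┃────────┨               
6*  7  8  9 10 11* 12   ┃        ┃               
3 14 15 16 17* 18 19    ┃        ┃               
0 21* 22 23 24 25 26    ┃        ┃               
7 28 29 30              ┃        ┃               
                        ┃        ┃               
                        ┃        ┃               
                        ┃        ┃               
                        ┃        ┃               
                        ┃        ┃               
                        ┃        ┃               
                        ┃        ┃               
━━━━━━━━━━━━━━━━━━━━━━━━┛━━━━━━━━┛               
                                                 


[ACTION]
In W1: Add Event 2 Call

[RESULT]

CalendarWidget          ┃                        
────────────────────────┨                        
     November 2028      ┃━━━━━━━━┓               
o Tu We Th Fr Sa Su     ┃        ┃               
      1  2*  3  4  5    ┃────────┨               
6*  7  8  9 10 11* 12   ┃        ┃               
3 14 15 16 17* 18 19    ┃        ┃               
0 21* 22 23 24 25 26    ┃        ┃               
7 28 29 30              ┃        ┃               
                        ┃        ┃               
                        ┃        ┃               
                        ┃        ┃               
                        ┃        ┃               
                        ┃        ┃               
                        ┃        ┃               
                        ┃        ┃               
━━━━━━━━━━━━━━━━━━━━━━━━┛━━━━━━━━┛               
                                                 


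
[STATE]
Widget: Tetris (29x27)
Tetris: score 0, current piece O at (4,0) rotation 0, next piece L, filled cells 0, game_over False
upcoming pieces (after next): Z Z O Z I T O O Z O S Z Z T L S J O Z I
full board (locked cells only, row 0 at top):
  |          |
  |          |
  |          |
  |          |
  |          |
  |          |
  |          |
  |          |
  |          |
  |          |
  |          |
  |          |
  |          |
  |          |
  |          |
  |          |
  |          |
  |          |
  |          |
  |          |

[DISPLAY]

    ▓▓    │Next:             
    ▓▓    │  ▒               
          │▒▒▒               
          │                  
          │                  
          │                  
          │Score:            
          │0                 
          │                  
          │                  
          │                  
          │                  
          │                  
          │                  
          │                  
          │                  
          │                  
          │                  
          │                  
          │                  
          │                  
          │                  
          │                  
          │                  
          │                  
          │                  
          │                  


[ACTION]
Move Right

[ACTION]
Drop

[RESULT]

          │Next:             
     ▓▓   │  ▒               
     ▓▓   │▒▒▒               
          │                  
          │                  
          │                  
          │Score:            
          │0                 
          │                  
          │                  
          │                  
          │                  
          │                  
          │                  
          │                  
          │                  
          │                  
          │                  
          │                  
          │                  
          │                  
          │                  
          │                  
          │                  
          │                  
          │                  
          │                  


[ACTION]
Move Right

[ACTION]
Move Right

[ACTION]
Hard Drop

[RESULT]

     ▒    │Next:             
   ▒▒▒    │▓▓                
          │ ▓▓               
          │                  
          │                  
          │                  
          │Score:            
          │0                 
          │                  
          │                  
          │                  
          │                  
          │                  
          │                  
          │                  
          │                  
          │                  
          │                  
       ▓▓ │                  
       ▓▓ │                  
          │                  
          │                  
          │                  
          │                  
          │                  
          │                  
          │                  
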